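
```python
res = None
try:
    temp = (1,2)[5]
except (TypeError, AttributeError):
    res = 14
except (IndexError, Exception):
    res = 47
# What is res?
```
47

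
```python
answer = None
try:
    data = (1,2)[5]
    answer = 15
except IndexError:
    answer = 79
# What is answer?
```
79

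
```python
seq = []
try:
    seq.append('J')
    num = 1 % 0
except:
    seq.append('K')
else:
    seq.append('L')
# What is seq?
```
['J', 'K']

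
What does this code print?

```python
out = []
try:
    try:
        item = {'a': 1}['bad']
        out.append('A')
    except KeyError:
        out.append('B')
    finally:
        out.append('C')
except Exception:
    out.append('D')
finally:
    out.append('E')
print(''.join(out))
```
BCE

Both finally blocks run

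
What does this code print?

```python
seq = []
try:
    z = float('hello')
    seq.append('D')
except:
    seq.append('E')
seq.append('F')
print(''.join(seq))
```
EF

Exception raised in try, caught by bare except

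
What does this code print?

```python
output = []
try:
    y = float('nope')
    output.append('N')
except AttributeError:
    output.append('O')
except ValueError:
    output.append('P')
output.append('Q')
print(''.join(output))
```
PQ

ValueError is caught by its specific handler, not AttributeError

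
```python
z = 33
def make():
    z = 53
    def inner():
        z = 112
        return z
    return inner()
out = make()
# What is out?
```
112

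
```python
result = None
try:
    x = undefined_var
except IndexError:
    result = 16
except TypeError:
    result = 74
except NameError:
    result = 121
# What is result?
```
121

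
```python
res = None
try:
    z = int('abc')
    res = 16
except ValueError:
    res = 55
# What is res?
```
55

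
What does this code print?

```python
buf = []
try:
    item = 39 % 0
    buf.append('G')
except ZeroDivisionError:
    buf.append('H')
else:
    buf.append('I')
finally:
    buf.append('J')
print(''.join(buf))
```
HJ

Exception: except runs, else skipped, finally runs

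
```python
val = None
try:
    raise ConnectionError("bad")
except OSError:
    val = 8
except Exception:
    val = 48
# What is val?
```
8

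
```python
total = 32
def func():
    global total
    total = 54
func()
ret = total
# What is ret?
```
54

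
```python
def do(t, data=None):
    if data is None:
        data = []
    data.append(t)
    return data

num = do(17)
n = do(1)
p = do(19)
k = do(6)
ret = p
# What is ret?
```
[19]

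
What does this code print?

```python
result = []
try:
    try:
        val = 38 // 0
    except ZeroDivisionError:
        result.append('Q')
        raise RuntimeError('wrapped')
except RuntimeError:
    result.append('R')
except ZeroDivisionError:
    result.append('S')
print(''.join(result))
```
QR

New RuntimeError raised, caught by outer RuntimeError handler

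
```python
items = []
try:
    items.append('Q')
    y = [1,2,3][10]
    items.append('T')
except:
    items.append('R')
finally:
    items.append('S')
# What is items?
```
['Q', 'R', 'S']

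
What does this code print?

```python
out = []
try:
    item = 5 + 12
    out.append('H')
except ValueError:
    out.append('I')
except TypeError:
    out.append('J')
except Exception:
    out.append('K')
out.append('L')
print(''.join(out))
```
HL

No exception, try block completes normally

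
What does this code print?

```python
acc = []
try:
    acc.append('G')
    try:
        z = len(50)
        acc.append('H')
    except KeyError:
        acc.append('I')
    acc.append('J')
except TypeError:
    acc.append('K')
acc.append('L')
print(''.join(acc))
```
GKL

Inner handler doesn't match, propagates to outer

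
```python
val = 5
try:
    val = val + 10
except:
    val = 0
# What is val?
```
15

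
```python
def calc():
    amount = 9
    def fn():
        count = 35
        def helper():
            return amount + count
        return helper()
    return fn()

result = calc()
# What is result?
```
44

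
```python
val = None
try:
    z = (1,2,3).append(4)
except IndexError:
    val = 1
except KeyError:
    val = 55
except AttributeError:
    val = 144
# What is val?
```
144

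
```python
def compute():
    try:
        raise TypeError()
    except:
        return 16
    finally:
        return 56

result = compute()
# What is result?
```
56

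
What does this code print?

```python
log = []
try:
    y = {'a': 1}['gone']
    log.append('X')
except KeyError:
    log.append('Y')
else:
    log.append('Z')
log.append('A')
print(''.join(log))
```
YA

else block skipped when exception is caught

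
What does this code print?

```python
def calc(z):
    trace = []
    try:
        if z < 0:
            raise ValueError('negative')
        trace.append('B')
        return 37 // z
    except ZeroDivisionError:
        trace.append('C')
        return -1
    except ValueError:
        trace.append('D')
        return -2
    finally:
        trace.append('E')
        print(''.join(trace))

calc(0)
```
BCE

z=0 causes ZeroDivisionError, caught, finally prints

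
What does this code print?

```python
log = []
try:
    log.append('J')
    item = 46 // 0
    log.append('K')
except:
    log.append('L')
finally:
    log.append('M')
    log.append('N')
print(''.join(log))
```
JLMN

Code before exception runs, then except, then all of finally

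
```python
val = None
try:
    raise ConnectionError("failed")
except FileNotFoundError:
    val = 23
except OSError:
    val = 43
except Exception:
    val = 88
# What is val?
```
43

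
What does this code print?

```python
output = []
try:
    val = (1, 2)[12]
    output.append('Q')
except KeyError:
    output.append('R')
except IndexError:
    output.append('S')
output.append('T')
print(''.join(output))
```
ST

IndexError is caught by its specific handler, not KeyError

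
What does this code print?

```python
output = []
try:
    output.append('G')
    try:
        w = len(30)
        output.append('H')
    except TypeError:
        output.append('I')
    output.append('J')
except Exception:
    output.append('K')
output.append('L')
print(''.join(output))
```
GIJL

Inner exception caught by inner handler, outer continues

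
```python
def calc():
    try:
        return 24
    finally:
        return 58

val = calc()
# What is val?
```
58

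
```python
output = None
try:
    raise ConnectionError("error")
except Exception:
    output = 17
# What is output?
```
17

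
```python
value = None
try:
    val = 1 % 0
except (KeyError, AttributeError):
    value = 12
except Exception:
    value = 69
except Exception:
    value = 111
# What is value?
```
69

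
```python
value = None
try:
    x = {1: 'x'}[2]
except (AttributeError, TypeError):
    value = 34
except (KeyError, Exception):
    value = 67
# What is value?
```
67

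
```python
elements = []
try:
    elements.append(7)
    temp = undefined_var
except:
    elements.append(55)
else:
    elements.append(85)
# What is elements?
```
[7, 55]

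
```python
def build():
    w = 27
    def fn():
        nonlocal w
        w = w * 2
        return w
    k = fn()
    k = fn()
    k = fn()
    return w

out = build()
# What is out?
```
216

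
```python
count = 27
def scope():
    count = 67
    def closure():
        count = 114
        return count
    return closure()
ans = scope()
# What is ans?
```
114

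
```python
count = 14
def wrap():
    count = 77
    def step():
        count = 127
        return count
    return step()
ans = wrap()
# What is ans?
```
127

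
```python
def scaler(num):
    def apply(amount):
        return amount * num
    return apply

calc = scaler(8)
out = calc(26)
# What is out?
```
208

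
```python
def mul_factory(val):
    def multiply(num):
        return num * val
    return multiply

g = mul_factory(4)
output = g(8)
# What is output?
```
32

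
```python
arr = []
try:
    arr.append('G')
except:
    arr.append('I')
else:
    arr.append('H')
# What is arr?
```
['G', 'H']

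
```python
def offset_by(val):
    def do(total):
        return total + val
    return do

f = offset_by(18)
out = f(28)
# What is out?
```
46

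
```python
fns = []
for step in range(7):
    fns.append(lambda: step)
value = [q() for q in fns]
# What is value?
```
[6, 6, 6, 6, 6, 6, 6]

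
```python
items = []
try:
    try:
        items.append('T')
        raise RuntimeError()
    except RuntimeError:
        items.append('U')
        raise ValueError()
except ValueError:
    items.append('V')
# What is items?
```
['T', 'U', 'V']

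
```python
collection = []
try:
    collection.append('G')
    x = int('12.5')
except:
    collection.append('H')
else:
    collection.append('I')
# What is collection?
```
['G', 'H']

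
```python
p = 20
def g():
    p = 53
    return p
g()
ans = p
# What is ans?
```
20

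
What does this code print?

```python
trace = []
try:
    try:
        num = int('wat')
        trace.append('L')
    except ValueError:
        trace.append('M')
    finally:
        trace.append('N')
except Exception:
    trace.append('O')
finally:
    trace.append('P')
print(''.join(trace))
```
MNP

Both finally blocks run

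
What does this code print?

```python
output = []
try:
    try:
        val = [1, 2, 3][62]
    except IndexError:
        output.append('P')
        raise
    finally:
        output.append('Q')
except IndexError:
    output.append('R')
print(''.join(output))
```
PQR

finally runs before re-raised exception propagates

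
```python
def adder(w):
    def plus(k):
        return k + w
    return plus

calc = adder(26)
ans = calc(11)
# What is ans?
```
37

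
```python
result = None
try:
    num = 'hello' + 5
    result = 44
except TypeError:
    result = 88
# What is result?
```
88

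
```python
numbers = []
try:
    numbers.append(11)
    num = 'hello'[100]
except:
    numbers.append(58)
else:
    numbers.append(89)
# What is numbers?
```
[11, 58]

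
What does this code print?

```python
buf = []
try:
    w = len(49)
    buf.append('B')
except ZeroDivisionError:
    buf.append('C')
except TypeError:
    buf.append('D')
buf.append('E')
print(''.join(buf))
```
DE

TypeError is caught by its specific handler, not ZeroDivisionError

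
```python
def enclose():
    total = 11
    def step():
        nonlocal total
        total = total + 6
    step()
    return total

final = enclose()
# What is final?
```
17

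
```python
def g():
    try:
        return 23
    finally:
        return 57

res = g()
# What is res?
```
57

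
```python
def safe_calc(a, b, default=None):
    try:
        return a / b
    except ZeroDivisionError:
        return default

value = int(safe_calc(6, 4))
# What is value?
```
1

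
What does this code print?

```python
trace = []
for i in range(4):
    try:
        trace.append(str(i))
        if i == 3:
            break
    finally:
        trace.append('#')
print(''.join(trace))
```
0#1#2#3#

finally runs even when breaking out of loop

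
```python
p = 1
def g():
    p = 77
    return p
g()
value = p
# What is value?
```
1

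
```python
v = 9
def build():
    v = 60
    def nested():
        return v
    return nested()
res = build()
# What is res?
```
60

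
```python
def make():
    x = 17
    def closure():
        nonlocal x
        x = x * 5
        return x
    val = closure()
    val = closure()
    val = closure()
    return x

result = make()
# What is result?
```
2125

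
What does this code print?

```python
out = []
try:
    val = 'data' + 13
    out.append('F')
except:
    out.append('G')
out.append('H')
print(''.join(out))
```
GH

Exception raised in try, caught by bare except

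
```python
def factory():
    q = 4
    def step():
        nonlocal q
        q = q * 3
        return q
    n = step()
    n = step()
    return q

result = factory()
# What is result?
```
36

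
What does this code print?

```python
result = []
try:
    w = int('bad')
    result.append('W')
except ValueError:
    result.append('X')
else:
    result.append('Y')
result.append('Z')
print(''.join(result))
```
XZ

else block skipped when exception is caught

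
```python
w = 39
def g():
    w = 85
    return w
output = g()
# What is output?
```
85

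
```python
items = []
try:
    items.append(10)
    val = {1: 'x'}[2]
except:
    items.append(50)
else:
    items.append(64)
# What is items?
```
[10, 50]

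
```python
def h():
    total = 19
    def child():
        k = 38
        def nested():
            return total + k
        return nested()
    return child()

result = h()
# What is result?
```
57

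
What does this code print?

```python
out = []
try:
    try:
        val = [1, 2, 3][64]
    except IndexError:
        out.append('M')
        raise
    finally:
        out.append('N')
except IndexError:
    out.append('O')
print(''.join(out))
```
MNO

finally runs before re-raised exception propagates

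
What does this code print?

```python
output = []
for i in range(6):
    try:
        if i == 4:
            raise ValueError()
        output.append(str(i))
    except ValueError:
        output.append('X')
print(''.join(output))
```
0123X5

Exception on i=4 caught, loop continues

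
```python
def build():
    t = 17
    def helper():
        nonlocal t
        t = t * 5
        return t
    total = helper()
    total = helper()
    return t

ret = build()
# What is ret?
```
425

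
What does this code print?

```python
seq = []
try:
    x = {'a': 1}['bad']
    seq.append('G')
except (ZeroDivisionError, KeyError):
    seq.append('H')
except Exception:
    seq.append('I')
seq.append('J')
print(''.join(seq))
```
HJ

KeyError matches tuple containing it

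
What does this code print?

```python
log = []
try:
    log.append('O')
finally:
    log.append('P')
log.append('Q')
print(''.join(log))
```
OPQ

try/finally without except, no exception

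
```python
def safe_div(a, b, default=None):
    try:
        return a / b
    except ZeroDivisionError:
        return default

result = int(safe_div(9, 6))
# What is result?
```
1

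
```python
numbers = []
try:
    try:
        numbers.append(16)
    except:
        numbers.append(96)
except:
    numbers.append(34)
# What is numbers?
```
[16]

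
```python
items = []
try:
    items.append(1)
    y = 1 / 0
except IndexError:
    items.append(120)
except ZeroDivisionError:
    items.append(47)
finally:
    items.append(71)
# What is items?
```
[1, 47, 71]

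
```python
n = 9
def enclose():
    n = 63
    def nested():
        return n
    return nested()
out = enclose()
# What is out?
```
63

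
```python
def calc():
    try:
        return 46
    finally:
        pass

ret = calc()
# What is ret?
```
46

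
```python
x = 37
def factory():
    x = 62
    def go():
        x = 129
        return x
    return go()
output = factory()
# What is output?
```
129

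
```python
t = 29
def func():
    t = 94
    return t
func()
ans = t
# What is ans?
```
29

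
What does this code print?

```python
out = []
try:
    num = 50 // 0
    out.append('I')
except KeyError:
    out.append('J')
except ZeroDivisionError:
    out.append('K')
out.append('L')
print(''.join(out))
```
KL

ZeroDivisionError is caught by its specific handler, not KeyError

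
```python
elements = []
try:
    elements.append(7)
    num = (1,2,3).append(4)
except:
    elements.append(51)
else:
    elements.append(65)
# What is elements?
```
[7, 51]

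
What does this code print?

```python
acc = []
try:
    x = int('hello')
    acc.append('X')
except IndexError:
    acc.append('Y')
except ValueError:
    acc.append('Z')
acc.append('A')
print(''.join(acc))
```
ZA

ValueError is caught by its specific handler, not IndexError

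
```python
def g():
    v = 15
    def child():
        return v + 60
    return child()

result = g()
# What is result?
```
75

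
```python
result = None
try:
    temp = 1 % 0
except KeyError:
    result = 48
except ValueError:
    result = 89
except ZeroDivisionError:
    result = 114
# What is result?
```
114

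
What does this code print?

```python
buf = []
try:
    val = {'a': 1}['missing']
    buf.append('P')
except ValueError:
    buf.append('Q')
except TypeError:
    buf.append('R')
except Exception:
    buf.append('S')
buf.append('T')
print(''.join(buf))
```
ST

KeyError not specifically caught, falls to Exception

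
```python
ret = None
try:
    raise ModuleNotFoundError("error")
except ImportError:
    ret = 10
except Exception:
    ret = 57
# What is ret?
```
10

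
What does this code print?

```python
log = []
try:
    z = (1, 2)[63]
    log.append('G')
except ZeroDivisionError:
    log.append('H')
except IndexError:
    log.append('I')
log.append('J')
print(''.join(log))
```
IJ

IndexError is caught by its specific handler, not ZeroDivisionError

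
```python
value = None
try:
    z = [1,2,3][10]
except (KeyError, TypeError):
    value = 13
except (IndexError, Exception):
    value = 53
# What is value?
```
53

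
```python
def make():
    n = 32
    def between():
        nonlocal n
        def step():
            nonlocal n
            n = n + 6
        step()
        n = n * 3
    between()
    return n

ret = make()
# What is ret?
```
114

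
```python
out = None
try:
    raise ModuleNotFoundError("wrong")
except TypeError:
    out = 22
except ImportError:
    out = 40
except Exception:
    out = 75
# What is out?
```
40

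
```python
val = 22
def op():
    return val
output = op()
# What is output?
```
22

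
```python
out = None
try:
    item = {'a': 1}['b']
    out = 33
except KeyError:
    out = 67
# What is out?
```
67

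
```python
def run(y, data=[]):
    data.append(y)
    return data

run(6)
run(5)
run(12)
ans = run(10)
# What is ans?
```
[6, 5, 12, 10]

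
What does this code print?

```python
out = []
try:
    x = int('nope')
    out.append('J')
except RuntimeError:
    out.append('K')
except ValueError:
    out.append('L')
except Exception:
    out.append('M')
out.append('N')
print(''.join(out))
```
LN

ValueError matches before generic Exception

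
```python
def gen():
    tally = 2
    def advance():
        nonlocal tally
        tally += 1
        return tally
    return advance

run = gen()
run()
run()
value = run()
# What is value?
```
5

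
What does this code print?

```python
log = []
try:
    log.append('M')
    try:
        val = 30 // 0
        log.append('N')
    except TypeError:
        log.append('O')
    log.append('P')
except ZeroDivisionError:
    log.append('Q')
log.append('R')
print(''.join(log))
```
MQR

Inner handler doesn't match, propagates to outer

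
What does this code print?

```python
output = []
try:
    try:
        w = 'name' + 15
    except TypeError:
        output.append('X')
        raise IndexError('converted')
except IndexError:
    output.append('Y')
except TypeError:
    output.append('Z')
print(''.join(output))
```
XY

New IndexError raised, caught by outer IndexError handler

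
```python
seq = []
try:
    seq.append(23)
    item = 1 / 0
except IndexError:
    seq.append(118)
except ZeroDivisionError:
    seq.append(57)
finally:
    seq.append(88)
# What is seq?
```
[23, 57, 88]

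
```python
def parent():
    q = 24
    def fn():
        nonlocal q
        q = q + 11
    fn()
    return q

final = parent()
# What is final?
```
35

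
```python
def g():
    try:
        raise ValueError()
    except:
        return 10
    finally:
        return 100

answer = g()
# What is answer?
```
100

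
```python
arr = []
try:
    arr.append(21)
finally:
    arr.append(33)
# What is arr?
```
[21, 33]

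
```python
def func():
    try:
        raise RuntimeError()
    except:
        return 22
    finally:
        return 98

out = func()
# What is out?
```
98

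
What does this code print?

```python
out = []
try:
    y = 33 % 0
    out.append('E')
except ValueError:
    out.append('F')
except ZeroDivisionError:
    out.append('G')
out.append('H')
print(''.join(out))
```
GH

ZeroDivisionError is caught by its specific handler, not ValueError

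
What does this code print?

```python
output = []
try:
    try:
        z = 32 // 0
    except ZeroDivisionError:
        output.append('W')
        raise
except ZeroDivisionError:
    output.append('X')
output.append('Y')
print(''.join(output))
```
WXY

raise without argument re-raises current exception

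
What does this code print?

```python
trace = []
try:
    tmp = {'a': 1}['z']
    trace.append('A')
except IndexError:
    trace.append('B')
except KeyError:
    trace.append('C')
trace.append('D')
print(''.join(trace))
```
CD

KeyError is caught by its specific handler, not IndexError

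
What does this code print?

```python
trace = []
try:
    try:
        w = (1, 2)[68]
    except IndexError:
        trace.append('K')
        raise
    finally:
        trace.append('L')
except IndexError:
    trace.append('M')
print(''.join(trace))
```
KLM

finally runs before re-raised exception propagates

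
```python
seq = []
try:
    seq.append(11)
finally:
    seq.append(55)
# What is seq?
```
[11, 55]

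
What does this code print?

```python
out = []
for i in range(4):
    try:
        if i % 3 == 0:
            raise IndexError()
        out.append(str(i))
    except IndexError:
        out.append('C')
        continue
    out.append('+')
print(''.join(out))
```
C1+2+C

continue in except skips rest of loop body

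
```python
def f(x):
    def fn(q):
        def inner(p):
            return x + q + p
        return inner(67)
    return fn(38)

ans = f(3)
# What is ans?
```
108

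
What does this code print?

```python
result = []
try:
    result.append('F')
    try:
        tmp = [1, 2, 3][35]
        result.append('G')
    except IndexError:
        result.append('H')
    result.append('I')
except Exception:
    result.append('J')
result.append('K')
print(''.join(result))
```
FHIK

Inner exception caught by inner handler, outer continues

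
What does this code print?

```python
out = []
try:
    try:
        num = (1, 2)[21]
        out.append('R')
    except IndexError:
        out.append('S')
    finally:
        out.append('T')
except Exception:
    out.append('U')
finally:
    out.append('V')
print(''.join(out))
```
STV

Both finally blocks run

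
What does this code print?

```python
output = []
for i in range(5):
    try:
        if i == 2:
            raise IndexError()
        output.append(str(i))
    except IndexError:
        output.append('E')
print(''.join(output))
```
01E34

Exception on i=2 caught, loop continues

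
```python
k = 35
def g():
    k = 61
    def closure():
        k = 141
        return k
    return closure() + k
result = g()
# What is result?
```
202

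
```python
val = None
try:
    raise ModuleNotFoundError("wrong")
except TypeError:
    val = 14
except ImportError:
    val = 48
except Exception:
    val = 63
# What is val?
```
48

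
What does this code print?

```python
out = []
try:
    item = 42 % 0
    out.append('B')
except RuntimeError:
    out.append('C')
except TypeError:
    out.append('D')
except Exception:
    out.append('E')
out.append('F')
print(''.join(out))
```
EF

ZeroDivisionError not specifically caught, falls to Exception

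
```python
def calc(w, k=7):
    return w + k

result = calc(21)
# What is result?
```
28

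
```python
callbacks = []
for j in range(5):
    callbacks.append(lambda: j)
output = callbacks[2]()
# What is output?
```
4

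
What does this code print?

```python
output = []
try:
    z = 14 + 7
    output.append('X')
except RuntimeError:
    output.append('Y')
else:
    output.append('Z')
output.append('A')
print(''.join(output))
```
XZA

else block runs when no exception occurs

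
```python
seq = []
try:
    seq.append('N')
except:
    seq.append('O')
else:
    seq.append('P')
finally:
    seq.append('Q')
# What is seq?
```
['N', 'P', 'Q']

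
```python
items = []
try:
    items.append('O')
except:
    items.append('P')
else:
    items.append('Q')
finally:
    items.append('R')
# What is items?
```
['O', 'Q', 'R']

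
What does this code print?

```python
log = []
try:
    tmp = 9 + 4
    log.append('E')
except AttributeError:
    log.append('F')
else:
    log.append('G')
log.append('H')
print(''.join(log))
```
EGH

else block runs when no exception occurs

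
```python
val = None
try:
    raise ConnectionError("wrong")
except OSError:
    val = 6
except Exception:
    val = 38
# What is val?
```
6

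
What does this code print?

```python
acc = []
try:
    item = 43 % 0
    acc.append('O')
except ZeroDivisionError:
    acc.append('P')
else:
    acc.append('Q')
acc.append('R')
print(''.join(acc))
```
PR

else block skipped when exception is caught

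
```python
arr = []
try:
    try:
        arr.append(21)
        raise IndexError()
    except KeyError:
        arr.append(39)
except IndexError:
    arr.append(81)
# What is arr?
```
[21, 81]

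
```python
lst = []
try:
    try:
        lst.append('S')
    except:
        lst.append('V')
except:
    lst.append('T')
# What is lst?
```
['S']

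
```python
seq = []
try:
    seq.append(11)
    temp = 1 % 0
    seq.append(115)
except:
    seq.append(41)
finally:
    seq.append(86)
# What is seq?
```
[11, 41, 86]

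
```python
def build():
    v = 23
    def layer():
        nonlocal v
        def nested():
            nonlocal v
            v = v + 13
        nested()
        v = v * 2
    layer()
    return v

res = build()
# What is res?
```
72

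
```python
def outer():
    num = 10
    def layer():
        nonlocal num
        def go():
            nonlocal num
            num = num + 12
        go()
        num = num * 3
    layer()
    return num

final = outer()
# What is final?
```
66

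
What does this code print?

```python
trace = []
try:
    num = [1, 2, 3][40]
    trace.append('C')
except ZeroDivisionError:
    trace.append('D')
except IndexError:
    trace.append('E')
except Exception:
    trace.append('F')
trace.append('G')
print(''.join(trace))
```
EG

IndexError matches before generic Exception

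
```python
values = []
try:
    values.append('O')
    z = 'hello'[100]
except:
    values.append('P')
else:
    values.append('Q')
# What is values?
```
['O', 'P']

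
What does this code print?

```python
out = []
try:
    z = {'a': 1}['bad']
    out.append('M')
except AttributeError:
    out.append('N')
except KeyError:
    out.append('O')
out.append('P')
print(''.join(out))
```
OP

KeyError is caught by its specific handler, not AttributeError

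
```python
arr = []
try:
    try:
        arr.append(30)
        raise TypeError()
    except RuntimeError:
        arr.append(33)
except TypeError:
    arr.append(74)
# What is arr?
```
[30, 74]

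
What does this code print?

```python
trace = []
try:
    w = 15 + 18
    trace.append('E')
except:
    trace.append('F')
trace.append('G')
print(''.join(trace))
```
EG

No exception, try block completes normally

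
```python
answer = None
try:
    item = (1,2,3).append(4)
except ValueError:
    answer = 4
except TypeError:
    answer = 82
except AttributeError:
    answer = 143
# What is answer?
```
143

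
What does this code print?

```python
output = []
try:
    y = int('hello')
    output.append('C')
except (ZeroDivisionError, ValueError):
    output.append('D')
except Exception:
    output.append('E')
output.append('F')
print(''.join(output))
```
DF

ValueError matches tuple containing it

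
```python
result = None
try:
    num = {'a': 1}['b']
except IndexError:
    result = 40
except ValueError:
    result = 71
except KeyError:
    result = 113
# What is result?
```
113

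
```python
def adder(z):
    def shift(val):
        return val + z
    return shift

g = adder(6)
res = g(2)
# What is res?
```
8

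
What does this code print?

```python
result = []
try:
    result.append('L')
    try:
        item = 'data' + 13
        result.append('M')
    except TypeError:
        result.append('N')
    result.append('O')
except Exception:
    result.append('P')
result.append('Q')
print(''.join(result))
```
LNOQ

Inner exception caught by inner handler, outer continues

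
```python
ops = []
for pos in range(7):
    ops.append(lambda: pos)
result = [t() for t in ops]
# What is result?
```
[6, 6, 6, 6, 6, 6, 6]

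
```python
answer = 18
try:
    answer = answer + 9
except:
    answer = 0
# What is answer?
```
27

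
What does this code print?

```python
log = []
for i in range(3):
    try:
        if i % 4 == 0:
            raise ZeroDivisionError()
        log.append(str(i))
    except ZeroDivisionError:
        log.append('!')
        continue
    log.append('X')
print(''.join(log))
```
!1X2X

continue in except skips rest of loop body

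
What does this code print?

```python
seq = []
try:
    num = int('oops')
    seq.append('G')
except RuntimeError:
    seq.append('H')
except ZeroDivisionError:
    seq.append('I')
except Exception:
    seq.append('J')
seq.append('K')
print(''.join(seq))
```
JK

ValueError not specifically caught, falls to Exception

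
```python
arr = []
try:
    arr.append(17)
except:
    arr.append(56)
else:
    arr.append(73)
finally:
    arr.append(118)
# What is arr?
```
[17, 73, 118]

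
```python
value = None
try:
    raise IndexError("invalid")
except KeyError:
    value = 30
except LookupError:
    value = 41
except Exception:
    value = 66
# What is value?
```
41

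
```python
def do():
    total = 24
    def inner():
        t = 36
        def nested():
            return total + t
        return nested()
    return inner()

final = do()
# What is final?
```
60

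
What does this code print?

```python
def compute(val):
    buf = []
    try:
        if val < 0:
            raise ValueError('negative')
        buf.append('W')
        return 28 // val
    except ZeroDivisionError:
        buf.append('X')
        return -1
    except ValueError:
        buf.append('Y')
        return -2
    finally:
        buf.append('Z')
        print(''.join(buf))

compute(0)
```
WXZ

val=0 causes ZeroDivisionError, caught, finally prints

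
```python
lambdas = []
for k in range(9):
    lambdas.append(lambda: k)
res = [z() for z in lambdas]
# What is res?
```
[8, 8, 8, 8, 8, 8, 8, 8, 8]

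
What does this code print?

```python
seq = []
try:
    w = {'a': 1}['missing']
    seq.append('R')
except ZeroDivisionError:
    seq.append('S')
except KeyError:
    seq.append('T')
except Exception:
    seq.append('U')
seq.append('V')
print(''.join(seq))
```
TV

KeyError matches before generic Exception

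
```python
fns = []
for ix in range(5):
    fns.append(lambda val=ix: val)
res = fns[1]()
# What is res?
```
1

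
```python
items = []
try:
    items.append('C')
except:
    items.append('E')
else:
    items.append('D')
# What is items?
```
['C', 'D']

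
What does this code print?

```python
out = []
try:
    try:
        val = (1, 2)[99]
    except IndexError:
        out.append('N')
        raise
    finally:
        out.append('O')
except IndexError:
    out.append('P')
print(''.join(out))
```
NOP

finally runs before re-raised exception propagates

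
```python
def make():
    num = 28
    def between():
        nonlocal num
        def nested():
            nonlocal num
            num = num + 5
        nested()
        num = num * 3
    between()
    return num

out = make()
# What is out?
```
99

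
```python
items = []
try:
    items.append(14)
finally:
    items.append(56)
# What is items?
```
[14, 56]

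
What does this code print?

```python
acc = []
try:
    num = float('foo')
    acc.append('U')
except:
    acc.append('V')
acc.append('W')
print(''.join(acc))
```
VW

Exception raised in try, caught by bare except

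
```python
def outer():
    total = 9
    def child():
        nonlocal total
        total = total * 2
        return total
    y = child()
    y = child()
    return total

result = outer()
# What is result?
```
36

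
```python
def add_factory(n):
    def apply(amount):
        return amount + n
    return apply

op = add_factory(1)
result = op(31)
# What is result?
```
32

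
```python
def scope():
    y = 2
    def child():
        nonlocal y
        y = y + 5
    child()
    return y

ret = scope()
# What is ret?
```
7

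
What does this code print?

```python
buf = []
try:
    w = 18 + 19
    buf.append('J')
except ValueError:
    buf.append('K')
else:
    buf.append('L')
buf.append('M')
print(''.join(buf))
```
JLM

else block runs when no exception occurs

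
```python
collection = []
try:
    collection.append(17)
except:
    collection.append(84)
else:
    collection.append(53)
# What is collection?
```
[17, 53]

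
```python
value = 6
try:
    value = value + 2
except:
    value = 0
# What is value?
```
8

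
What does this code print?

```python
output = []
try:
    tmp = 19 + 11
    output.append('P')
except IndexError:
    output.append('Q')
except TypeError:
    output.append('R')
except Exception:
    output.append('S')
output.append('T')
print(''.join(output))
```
PT

No exception, try block completes normally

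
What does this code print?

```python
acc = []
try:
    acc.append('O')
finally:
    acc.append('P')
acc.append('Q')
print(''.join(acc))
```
OPQ

try/finally without except, no exception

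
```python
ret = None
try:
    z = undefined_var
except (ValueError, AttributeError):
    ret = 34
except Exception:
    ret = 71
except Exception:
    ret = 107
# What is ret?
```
71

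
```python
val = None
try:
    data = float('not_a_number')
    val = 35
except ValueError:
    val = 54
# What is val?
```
54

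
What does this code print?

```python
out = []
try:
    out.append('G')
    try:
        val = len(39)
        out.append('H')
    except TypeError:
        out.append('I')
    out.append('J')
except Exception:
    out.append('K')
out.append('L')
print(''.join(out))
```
GIJL

Inner exception caught by inner handler, outer continues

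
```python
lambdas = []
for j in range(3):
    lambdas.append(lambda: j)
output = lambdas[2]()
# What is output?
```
2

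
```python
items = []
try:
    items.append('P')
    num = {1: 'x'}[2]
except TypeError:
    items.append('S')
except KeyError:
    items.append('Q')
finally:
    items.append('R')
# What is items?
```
['P', 'Q', 'R']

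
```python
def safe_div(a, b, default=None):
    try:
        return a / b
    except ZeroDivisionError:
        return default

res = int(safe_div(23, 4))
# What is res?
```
5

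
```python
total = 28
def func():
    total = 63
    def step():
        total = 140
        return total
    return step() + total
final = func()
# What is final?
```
203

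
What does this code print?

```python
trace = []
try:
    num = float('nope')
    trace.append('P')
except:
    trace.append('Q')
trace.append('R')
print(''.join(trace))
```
QR

Exception raised in try, caught by bare except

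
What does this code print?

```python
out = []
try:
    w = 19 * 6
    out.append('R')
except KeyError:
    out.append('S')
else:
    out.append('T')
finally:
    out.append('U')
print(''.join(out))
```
RTU

else runs before finally when no exception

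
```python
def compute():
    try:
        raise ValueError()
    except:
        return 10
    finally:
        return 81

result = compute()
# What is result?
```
81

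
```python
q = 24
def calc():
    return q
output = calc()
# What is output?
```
24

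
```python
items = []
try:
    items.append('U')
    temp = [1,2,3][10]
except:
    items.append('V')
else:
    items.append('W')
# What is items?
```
['U', 'V']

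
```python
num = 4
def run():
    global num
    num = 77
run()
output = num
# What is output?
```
77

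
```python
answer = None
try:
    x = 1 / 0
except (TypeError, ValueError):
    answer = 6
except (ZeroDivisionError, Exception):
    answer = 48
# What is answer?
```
48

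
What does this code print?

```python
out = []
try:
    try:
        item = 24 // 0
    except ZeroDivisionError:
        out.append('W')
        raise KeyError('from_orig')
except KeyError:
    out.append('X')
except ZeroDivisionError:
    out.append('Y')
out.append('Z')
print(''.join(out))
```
WXZ

KeyError raised and caught, original ZeroDivisionError not re-raised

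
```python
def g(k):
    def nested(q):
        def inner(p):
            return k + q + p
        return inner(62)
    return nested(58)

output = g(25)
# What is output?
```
145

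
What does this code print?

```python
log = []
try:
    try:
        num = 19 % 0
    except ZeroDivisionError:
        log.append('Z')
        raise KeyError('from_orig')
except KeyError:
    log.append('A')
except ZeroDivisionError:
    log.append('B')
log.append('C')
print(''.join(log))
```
ZAC

KeyError raised and caught, original ZeroDivisionError not re-raised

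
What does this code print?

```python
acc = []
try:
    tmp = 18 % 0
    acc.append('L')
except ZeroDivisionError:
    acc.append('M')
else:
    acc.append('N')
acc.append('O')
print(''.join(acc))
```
MO

else block skipped when exception is caught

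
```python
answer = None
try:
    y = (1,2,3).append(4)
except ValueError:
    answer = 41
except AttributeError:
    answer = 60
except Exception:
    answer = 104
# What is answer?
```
60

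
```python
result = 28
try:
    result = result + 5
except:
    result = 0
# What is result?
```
33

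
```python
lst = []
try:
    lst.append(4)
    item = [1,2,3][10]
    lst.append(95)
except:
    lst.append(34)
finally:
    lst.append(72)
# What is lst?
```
[4, 34, 72]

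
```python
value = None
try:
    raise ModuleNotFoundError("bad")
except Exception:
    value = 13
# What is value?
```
13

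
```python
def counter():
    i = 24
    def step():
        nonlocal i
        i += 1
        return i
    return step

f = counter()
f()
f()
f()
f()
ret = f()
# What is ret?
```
29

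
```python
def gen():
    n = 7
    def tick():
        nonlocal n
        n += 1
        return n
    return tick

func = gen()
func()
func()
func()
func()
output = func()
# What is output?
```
12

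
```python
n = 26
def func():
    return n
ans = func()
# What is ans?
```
26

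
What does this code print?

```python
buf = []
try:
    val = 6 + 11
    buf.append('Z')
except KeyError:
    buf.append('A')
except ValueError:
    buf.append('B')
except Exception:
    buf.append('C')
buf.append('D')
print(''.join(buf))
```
ZD

No exception, try block completes normally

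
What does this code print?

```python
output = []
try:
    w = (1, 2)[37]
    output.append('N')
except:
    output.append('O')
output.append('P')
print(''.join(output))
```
OP

Exception raised in try, caught by bare except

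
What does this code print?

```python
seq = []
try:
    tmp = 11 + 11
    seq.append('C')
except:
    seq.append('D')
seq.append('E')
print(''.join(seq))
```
CE

No exception, try block completes normally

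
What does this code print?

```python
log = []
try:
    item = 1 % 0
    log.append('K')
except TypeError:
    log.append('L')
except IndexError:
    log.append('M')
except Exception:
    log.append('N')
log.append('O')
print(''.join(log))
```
NO

ZeroDivisionError not specifically caught, falls to Exception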